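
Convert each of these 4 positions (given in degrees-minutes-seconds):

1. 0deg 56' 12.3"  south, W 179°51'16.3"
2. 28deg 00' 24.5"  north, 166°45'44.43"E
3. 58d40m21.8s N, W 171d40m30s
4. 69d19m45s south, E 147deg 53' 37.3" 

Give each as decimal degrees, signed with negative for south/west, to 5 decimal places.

Point 1:
  Lat: 0° + 56/60 + 12.3/3600 = 0 + 0.933333 + 0.003417 = 0.936750
  S ⇒ negate
  Lon: 179 + 51/60 + 16.3/3600 = 179.854528
  hemisphere W, so the sign is −
Point 2:
  Latitude: 0′ + 24.5″ = 0.40833′; 28 + 0.40833/60 = 28.006806
  N → positive
  Longitude: 166° + 45/60 + 44.43/3600 = 166 + 0.750000 + 0.012342 = 166.762342
  E → positive
Point 3:
  Lat: 40′ + 21.8″ = 40.36333′; 58 + 40.36333/60 = 58.672722
  N → positive
  Longitude: 171° + 40/60 + 30/3600 = 171 + 0.666667 + 0.008333 = 171.675000
  hemisphere W, so the sign is −
Point 4:
  Lat: 19′ + 45″ = 19.75000′; 69 + 19.75000/60 = 69.329167
  S → negative
  Longitude: 53′ + 37.3″ = 53.62167′; 147 + 53.62167/60 = 147.893694
  E → positive

1. -0.93675, -179.85453
2. 28.00681, 166.76234
3. 58.67272, -171.67500
4. -69.32917, 147.89369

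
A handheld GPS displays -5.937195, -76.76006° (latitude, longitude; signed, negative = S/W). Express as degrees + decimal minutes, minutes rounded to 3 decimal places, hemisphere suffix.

Latitude is negative → S; |value| = 5.937195
Lat: minutes = (5.937195 − 5) × 60 = 56.23170
Longitude is negative → W; |value| = 76.760060
Longitude: fractional part 0.760060 → 45.60360 minutes

5° 56.232′ S, 76° 45.604′ W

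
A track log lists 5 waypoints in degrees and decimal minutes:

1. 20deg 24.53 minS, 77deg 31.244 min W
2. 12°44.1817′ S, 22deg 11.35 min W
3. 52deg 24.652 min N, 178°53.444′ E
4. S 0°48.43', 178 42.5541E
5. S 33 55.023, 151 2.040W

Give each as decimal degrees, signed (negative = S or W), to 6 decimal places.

1. -20.408833, -77.520733
2. -12.736362, -22.189167
3. 52.410867, 178.890733
4. -0.807167, 178.709235
5. -33.917050, -151.034000

Point 1:
  Latitude: 24.53′ = 0.408833°; total 20.4088333
  hemisphere S, so the sign is −
  Longitude: 31.244′ = 0.520733°; total 77.5207333
  hemisphere W, so the sign is −
Point 2:
  φ: 44.1817′ = 0.736362°; total 12.7363617
  S ⇒ negate
  Longitude: 11.35′ = 0.189167°; total 22.1891667
  W → negative
Point 3:
  φ: 52 + 24.652/60 = 52.4108667
  N ⇒ keep positive
  λ: 53.444′ = 0.890733°; total 178.8907333
  E ⇒ keep positive
Point 4:
  Lat: 0 + 48.43/60 = 0.8071667
  hemisphere S, so the sign is −
  Longitude: 42.5541′ = 0.709235°; total 178.7092350
  E ⇒ keep positive
Point 5:
  φ: 55.023′ = 0.917050°; total 33.9170500
  hemisphere S, so the sign is −
  λ: 151 + 2.04/60 = 151.0340000
  hemisphere W, so the sign is −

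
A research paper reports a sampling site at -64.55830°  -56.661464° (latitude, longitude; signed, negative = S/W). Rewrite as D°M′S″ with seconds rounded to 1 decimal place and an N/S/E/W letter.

Latitude is negative → S; |value| = 64.558300
φ: 0.558300° → 33.49800′; 0.49800 × 60 = 29.880″
Longitude is negative → W; |value| = 56.661464
λ: whole degrees 56; 39.68784′ → 39′ and 41.270″

64°33′29.9″ S, 56°39′41.3″ W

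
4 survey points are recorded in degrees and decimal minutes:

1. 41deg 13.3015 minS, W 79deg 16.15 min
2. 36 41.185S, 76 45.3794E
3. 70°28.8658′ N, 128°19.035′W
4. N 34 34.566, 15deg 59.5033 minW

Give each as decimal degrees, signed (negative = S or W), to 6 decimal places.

1. -41.221692, -79.269167
2. -36.686417, 76.756323
3. 70.481097, -128.317250
4. 34.576100, -15.991722

Point 1:
  Latitude: 13.3015′ = 0.221692°; total 41.2216917
  S ⇒ negate
  λ: 79 + 16.15/60 = 79.2691667
  W → negative
Point 2:
  Latitude: 41.185′ = 0.686417°; total 36.6864167
  S ⇒ negate
  Longitude: 76 + 45.3794/60 = 76.7563233
  E → positive
Point 3:
  φ: 28.8658′ = 0.481097°; total 70.4810967
  N → positive
  λ: 128 + 19.035/60 = 128.3172500
  hemisphere W, so the sign is −
Point 4:
  Latitude: 34 + 34.566/60 = 34.5761000
  N → positive
  Longitude: 59.5033′ = 0.991722°; total 15.9917217
  W → negative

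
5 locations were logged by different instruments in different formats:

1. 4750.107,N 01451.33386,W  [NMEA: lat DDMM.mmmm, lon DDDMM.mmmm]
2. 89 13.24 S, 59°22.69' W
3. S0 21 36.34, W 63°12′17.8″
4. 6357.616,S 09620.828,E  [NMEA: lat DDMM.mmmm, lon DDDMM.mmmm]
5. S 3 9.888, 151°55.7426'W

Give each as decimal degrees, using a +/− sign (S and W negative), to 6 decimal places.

Point 1:
  φ: degrees = first 2 digits = 47, minutes = 50.107; 47 + 50.107/60 = 47.8351167
  N → positive
  Longitude: degrees = first 3 digits = 14, minutes = 51.33386; 14 + 51.33386/60 = 14.8555643
  W → negative
Point 2:
  Latitude: 89 + 13.24/60 = 89.2206667
  S ⇒ negate
  Lon: 59 + 22.69/60 = 59.3781667
  W ⇒ negate
Point 3:
  Latitude: 0 + 21/60 + 36.34/3600 = 0.3600944
  S ⇒ negate
  Longitude: 12′ + 17.8″ = 12.29667′; 63 + 12.29667/60 = 63.2049444
  W → negative
Point 4:
  Latitude: degrees = first 2 digits = 63, minutes = 57.616; 63 + 57.616/60 = 63.9602667
  hemisphere S, so the sign is −
  Longitude: split at 3 digits → 096° and 20.828′; 96 + 20.828/60 = 96.3471333
  E → positive
Point 5:
  φ: 3 + 9.888/60 = 3.1648000
  hemisphere S, so the sign is −
  Longitude: 151 + 55.7426/60 = 151.9290433
  hemisphere W, so the sign is −

1. 47.835117, -14.855564
2. -89.220667, -59.378167
3. -0.360094, -63.204944
4. -63.960267, 96.347133
5. -3.164800, -151.929043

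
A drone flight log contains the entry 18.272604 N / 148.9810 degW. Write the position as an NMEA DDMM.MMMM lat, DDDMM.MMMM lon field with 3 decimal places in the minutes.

Latitude: fractional part 0.272604 → 16.35624 minutes
Lon: 148° + 0.981000 × 60 = 148° 58.86000′

1816.356,N / 14858.860,W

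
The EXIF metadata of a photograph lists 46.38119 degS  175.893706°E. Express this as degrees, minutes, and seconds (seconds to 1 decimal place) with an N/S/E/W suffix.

φ: 0.381190° → 22.87140′; 0.87140 × 60 = 52.284″
λ: 0.893706 × 60 = 53.62236′ → 53′, remainder × 60 = 37.342″

46°22′52.3″ S, 175°53′37.3″ E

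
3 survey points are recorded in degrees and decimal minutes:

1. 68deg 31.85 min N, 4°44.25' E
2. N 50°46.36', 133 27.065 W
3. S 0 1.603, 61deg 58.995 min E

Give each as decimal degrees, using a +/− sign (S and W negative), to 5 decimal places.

1. 68.53083, 4.73750
2. 50.77267, -133.45108
3. -0.02672, 61.98325

Point 1:
  φ: 68 + 31.85/60 = 68.530833
  N → positive
  Longitude: 44.25′ = 0.737500°; total 4.737500
  E ⇒ keep positive
Point 2:
  Lat: 46.36′ = 0.772667°; total 50.772667
  N ⇒ keep positive
  λ: 27.065′ = 0.451083°; total 133.451083
  W → negative
Point 3:
  Lat: 0 + 1.603/60 = 0.026717
  S → negative
  Longitude: 61 + 58.995/60 = 61.983250
  E ⇒ keep positive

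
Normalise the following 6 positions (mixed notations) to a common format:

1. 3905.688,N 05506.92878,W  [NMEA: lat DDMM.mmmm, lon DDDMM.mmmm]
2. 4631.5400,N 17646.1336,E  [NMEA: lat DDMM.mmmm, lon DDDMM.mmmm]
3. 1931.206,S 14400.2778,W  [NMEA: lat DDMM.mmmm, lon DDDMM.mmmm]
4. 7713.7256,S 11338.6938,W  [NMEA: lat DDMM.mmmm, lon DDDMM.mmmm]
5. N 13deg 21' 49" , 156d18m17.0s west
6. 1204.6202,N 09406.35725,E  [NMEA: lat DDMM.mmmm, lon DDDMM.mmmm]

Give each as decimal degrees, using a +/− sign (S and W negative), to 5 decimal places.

1. 39.09480, -55.11548
2. 46.52567, 176.76889
3. -19.52010, -144.00463
4. -77.22876, -113.64490
5. 13.36361, -156.30472
6. 12.07700, 94.10595

Point 1:
  Lat: degrees = first 2 digits = 39, minutes = 5.688; 39 + 5.688/60 = 39.094800
  N → positive
  Lon: split at 3 digits → 055° and 6.92878′; 55 + 6.92878/60 = 55.115480
  W ⇒ negate
Point 2:
  Lat: degrees = first 2 digits = 46, minutes = 31.54; 46 + 31.54/60 = 46.525667
  N → positive
  λ: degrees = first 3 digits = 176, minutes = 46.1336; 176 + 46.1336/60 = 176.768893
  E ⇒ keep positive
Point 3:
  φ: split at 2 digits → 19° and 31.206′; 19 + 31.206/60 = 19.520100
  S → negative
  Longitude: degrees = first 3 digits = 144, minutes = 0.2778; 144 + 0.2778/60 = 144.004630
  W ⇒ negate
Point 4:
  φ: split at 2 digits → 77° and 13.7256′; 77 + 13.7256/60 = 77.228760
  S → negative
  Lon: degrees = first 3 digits = 113, minutes = 38.6938; 113 + 38.6938/60 = 113.644897
  W → negative
Point 5:
  Latitude: 13° + 21/60 + 49/3600 = 13 + 0.350000 + 0.013611 = 13.363611
  N → positive
  Longitude: 156 + 18/60 + 17/3600 = 156.304722
  W → negative
Point 6:
  Latitude: split at 2 digits → 12° and 4.6202′; 12 + 4.6202/60 = 12.077003
  N ⇒ keep positive
  Lon: degrees = first 3 digits = 94, minutes = 6.35725; 94 + 6.35725/60 = 94.105954
  E ⇒ keep positive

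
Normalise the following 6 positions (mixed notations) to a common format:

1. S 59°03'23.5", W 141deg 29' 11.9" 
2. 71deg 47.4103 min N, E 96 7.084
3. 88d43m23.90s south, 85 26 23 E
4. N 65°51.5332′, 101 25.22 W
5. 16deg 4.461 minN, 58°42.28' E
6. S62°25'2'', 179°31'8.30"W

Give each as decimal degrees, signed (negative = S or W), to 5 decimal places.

Point 1:
  Lat: 59 + 3/60 + 23.5/3600 = 59.056528
  hemisphere S, so the sign is −
  λ: 141 + 29/60 + 11.9/3600 = 141.486639
  hemisphere W, so the sign is −
Point 2:
  Latitude: 71 + 47.4103/60 = 71.790172
  N → positive
  λ: 96 + 7.084/60 = 96.118067
  E ⇒ keep positive
Point 3:
  Lat: 43′ + 23.9″ = 43.39833′; 88 + 43.39833/60 = 88.723306
  S → negative
  Longitude: 26′ + 23″ = 26.38333′; 85 + 26.38333/60 = 85.439722
  E ⇒ keep positive
Point 4:
  Lat: 51.5332′ = 0.858887°; total 65.858887
  N ⇒ keep positive
  λ: 101 + 25.22/60 = 101.420333
  W → negative
Point 5:
  Lat: 4.461′ = 0.074350°; total 16.074350
  N ⇒ keep positive
  Longitude: 42.28′ = 0.704667°; total 58.704667
  E ⇒ keep positive
Point 6:
  Lat: 25′ + 2″ = 25.03333′; 62 + 25.03333/60 = 62.417222
  hemisphere S, so the sign is −
  Longitude: 31′ + 8.3″ = 31.13833′; 179 + 31.13833/60 = 179.518972
  W → negative

1. -59.05653, -141.48664
2. 71.79017, 96.11807
3. -88.72331, 85.43972
4. 65.85889, -101.42033
5. 16.07435, 58.70467
6. -62.41722, -179.51897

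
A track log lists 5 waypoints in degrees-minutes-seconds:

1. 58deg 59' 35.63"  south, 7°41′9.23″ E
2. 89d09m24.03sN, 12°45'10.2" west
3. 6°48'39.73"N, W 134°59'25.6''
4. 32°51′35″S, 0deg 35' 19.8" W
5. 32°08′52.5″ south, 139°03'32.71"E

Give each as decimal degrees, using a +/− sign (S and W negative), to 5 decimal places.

1. -58.99323, 7.68590
2. 89.15668, -12.75283
3. 6.81104, -134.99044
4. -32.85972, -0.58883
5. -32.14792, 139.05909

Point 1:
  Latitude: 58 + 59/60 + 35.63/3600 = 58.993231
  S → negative
  λ: 41′ + 9.23″ = 41.15383′; 7 + 41.15383/60 = 7.685897
  E → positive
Point 2:
  φ: 9′ + 24.03″ = 9.40050′; 89 + 9.40050/60 = 89.156675
  N ⇒ keep positive
  Longitude: 45′ + 10.2″ = 45.17000′; 12 + 45.17000/60 = 12.752833
  W → negative
Point 3:
  Latitude: 6° + 48/60 + 39.73/3600 = 6 + 0.800000 + 0.011036 = 6.811036
  N ⇒ keep positive
  λ: 134 + 59/60 + 25.6/3600 = 134.990444
  W ⇒ negate
Point 4:
  Lat: 32° + 51/60 + 35/3600 = 32 + 0.850000 + 0.009722 = 32.859722
  hemisphere S, so the sign is −
  Lon: 0° + 35/60 + 19.8/3600 = 0 + 0.583333 + 0.005500 = 0.588833
  hemisphere W, so the sign is −
Point 5:
  Lat: 8′ + 52.5″ = 8.87500′; 32 + 8.87500/60 = 32.147917
  S → negative
  λ: 3′ + 32.71″ = 3.54517′; 139 + 3.54517/60 = 139.059086
  E → positive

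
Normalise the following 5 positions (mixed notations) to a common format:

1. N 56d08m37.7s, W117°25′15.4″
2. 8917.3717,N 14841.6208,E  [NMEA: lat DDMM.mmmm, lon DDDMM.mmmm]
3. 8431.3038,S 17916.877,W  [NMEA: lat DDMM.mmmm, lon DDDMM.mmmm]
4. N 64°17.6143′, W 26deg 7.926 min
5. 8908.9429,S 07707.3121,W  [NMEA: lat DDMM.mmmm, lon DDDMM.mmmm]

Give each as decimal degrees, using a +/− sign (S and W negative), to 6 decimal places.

Point 1:
  Latitude: 56° + 8/60 + 37.7/3600 = 56 + 0.133333 + 0.010472 = 56.1438056
  N ⇒ keep positive
  λ: 117° + 25/60 + 15.4/3600 = 117 + 0.416667 + 0.004278 = 117.4209444
  hemisphere W, so the sign is −
Point 2:
  Lat: degrees = first 2 digits = 89, minutes = 17.3717; 89 + 17.3717/60 = 89.2895283
  N → positive
  Lon: degrees = first 3 digits = 148, minutes = 41.6208; 148 + 41.6208/60 = 148.6936800
  E ⇒ keep positive
Point 3:
  Lat: degrees = first 2 digits = 84, minutes = 31.3038; 84 + 31.3038/60 = 84.5217300
  hemisphere S, so the sign is −
  Lon: degrees = first 3 digits = 179, minutes = 16.877; 179 + 16.877/60 = 179.2812833
  W ⇒ negate
Point 4:
  φ: 64 + 17.6143/60 = 64.2935717
  N ⇒ keep positive
  Longitude: 26 + 7.926/60 = 26.1321000
  W → negative
Point 5:
  Lat: degrees = first 2 digits = 89, minutes = 8.9429; 89 + 8.9429/60 = 89.1490483
  S ⇒ negate
  Lon: degrees = first 3 digits = 77, minutes = 7.3121; 77 + 7.3121/60 = 77.1218683
  hemisphere W, so the sign is −

1. 56.143806, -117.420944
2. 89.289528, 148.693680
3. -84.521730, -179.281283
4. 64.293572, -26.132100
5. -89.149048, -77.121868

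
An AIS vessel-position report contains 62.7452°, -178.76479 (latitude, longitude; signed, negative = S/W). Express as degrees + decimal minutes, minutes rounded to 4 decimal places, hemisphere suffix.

62° 44.7120′ N, 178° 45.8874′ W

φ: 62° + 0.745200 × 60 = 62° 44.712000′
Longitude is negative → W; |value| = 178.764790
λ: 178° + 0.764790 × 60 = 178° 45.887400′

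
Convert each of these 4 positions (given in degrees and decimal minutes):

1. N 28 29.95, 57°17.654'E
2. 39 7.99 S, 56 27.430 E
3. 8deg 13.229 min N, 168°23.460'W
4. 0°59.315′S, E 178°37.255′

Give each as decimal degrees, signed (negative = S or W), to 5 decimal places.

Point 1:
  Lat: 29.95′ = 0.499167°; total 28.499167
  N → positive
  λ: 57 + 17.654/60 = 57.294233
  E → positive
Point 2:
  φ: 39 + 7.99/60 = 39.133167
  S → negative
  λ: 27.43′ = 0.457167°; total 56.457167
  E → positive
Point 3:
  φ: 13.229′ = 0.220483°; total 8.220483
  N ⇒ keep positive
  Longitude: 168 + 23.46/60 = 168.391000
  W ⇒ negate
Point 4:
  Latitude: 0 + 59.315/60 = 0.988583
  S → negative
  λ: 37.255′ = 0.620917°; total 178.620917
  E ⇒ keep positive

1. 28.49917, 57.29423
2. -39.13317, 56.45717
3. 8.22048, -168.39100
4. -0.98858, 178.62092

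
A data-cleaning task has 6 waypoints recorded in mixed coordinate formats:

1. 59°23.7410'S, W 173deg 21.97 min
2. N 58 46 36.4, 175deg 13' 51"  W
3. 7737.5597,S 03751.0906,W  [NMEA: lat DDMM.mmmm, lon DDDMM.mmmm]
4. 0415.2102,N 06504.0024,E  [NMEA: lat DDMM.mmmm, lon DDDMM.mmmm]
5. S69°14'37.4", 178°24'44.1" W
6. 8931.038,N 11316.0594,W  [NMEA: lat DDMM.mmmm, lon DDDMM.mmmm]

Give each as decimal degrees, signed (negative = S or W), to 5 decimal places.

1. -59.39568, -173.36617
2. 58.77678, -175.23083
3. -77.62600, -37.85151
4. 4.25350, 65.06671
5. -69.24372, -178.41225
6. 89.51730, -113.26766

Point 1:
  φ: 59 + 23.741/60 = 59.395683
  S → negative
  Lon: 21.97′ = 0.366167°; total 173.366167
  W → negative
Point 2:
  Lat: 58 + 46/60 + 36.4/3600 = 58.776778
  N → positive
  Longitude: 13′ + 51″ = 13.85000′; 175 + 13.85000/60 = 175.230833
  W → negative
Point 3:
  φ: degrees = first 2 digits = 77, minutes = 37.5597; 77 + 37.5597/60 = 77.625995
  S → negative
  λ: degrees = first 3 digits = 37, minutes = 51.0906; 37 + 51.0906/60 = 37.851510
  W ⇒ negate
Point 4:
  Lat: degrees = first 2 digits = 4, minutes = 15.2102; 4 + 15.2102/60 = 4.253503
  N ⇒ keep positive
  Lon: split at 3 digits → 065° and 4.0024′; 65 + 4.0024/60 = 65.066707
  E ⇒ keep positive
Point 5:
  φ: 14′ + 37.4″ = 14.62333′; 69 + 14.62333/60 = 69.243722
  S → negative
  Longitude: 178° + 24/60 + 44.1/3600 = 178 + 0.400000 + 0.012250 = 178.412250
  W ⇒ negate
Point 6:
  Latitude: split at 2 digits → 89° and 31.038′; 89 + 31.038/60 = 89.517300
  N → positive
  Lon: split at 3 digits → 113° and 16.0594′; 113 + 16.0594/60 = 113.267657
  hemisphere W, so the sign is −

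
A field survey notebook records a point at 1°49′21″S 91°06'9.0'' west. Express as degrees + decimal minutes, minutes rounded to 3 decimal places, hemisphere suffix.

Lat: 49 + 21/60 = 49.35000′
Lon: seconds/60 = 0.15000; minutes = 6 + 0.15000 = 6.15000

1° 49.350′ S, 91° 6.150′ W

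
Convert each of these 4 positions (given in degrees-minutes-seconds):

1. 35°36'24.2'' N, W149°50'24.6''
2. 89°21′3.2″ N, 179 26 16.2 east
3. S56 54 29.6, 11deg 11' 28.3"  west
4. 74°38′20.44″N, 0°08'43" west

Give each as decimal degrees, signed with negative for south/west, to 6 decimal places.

1. 35.606722, -149.840167
2. 89.350889, 179.437833
3. -56.908222, -11.191194
4. 74.639011, -0.145278

Point 1:
  φ: 35 + 36/60 + 24.2/3600 = 35.6067222
  N → positive
  λ: 149° + 50/60 + 24.6/3600 = 149 + 0.833333 + 0.006833 = 149.8401667
  hemisphere W, so the sign is −
Point 2:
  Latitude: 89 + 21/60 + 3.2/3600 = 89.3508889
  N ⇒ keep positive
  Lon: 179° + 26/60 + 16.2/3600 = 179 + 0.433333 + 0.004500 = 179.4378333
  E ⇒ keep positive
Point 3:
  Latitude: 56° + 54/60 + 29.6/3600 = 56 + 0.900000 + 0.008222 = 56.9082222
  S ⇒ negate
  Lon: 11° + 11/60 + 28.3/3600 = 11 + 0.183333 + 0.007861 = 11.1911944
  W ⇒ negate
Point 4:
  Latitude: 74° + 38/60 + 20.44/3600 = 74 + 0.633333 + 0.005678 = 74.6390111
  N ⇒ keep positive
  λ: 0° + 8/60 + 43/3600 = 0 + 0.133333 + 0.011944 = 0.1452778
  W ⇒ negate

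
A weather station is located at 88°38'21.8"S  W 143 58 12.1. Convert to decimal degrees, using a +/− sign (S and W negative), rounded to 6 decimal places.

φ: 38′ + 21.8″ = 38.36333′; 88 + 38.36333/60 = 88.6393889
S → negative
Lon: 143° + 58/60 + 12.1/3600 = 143 + 0.966667 + 0.003361 = 143.9700278
hemisphere W, so the sign is −

-88.639389, -143.970028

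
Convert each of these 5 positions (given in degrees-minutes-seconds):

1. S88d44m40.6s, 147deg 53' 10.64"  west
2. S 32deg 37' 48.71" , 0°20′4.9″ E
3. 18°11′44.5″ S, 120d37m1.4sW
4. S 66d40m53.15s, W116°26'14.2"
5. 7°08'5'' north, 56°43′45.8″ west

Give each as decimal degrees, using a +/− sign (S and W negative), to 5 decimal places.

1. -88.74461, -147.88629
2. -32.63020, 0.33469
3. -18.19569, -120.61706
4. -66.68143, -116.43728
5. 7.13472, -56.72939

Point 1:
  Latitude: 88° + 44/60 + 40.6/3600 = 88 + 0.733333 + 0.011278 = 88.744611
  S ⇒ negate
  Longitude: 147° + 53/60 + 10.64/3600 = 147 + 0.883333 + 0.002956 = 147.886289
  hemisphere W, so the sign is −
Point 2:
  Lat: 32 + 37/60 + 48.71/3600 = 32.630197
  S → negative
  Lon: 20′ + 4.9″ = 20.08167′; 0 + 20.08167/60 = 0.334694
  E ⇒ keep positive
Point 3:
  φ: 18 + 11/60 + 44.5/3600 = 18.195694
  S ⇒ negate
  λ: 120 + 37/60 + 1.4/3600 = 120.617056
  hemisphere W, so the sign is −
Point 4:
  Lat: 66 + 40/60 + 53.15/3600 = 66.681431
  S → negative
  Longitude: 116° + 26/60 + 14.2/3600 = 116 + 0.433333 + 0.003944 = 116.437278
  W ⇒ negate
Point 5:
  φ: 7 + 8/60 + 5/3600 = 7.134722
  N → positive
  λ: 56° + 43/60 + 45.8/3600 = 56 + 0.716667 + 0.012722 = 56.729389
  W ⇒ negate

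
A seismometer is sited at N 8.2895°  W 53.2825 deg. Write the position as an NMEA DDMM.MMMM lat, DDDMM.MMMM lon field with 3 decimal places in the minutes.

Latitude: 8° + 0.289500 × 60 = 8° 17.37000′
Longitude: minutes = (53.282500 − 53) × 60 = 16.95000

0817.370,N / 05316.950,W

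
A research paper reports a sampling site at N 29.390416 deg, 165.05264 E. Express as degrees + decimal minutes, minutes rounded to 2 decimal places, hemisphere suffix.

Lat: fractional part 0.390416 → 23.4250 minutes
Lon: 165° + 0.052640 × 60 = 165° 3.1584′

29° 23.42′ N, 165° 3.16′ E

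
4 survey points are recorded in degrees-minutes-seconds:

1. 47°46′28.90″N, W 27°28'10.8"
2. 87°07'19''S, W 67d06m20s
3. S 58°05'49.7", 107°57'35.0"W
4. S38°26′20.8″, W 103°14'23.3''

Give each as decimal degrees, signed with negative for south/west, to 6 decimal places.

Point 1:
  Lat: 46′ + 28.9″ = 46.48167′; 47 + 46.48167/60 = 47.7746944
  N ⇒ keep positive
  λ: 28′ + 10.8″ = 28.18000′; 27 + 28.18000/60 = 27.4696667
  W ⇒ negate
Point 2:
  Latitude: 87 + 7/60 + 19/3600 = 87.1219444
  hemisphere S, so the sign is −
  Lon: 6′ + 20″ = 6.33333′; 67 + 6.33333/60 = 67.1055556
  hemisphere W, so the sign is −
Point 3:
  φ: 5′ + 49.7″ = 5.82833′; 58 + 5.82833/60 = 58.0971389
  S → negative
  Longitude: 107° + 57/60 + 35/3600 = 107 + 0.950000 + 0.009722 = 107.9597222
  W ⇒ negate
Point 4:
  φ: 26′ + 20.8″ = 26.34667′; 38 + 26.34667/60 = 38.4391111
  S ⇒ negate
  Longitude: 14′ + 23.3″ = 14.38833′; 103 + 14.38833/60 = 103.2398056
  W ⇒ negate

1. 47.774694, -27.469667
2. -87.121944, -67.105556
3. -58.097139, -107.959722
4. -38.439111, -103.239806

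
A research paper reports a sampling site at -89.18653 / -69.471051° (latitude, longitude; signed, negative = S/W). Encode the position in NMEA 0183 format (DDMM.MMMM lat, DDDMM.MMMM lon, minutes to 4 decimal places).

8911.1918,S / 06928.2631,W

Latitude is negative → S; |value| = 89.186530
φ: 89° + 0.186530 × 60 = 89° 11.191800′
Longitude is negative → W; |value| = 69.471051
Lon: 69° + 0.471051 × 60 = 69° 28.263060′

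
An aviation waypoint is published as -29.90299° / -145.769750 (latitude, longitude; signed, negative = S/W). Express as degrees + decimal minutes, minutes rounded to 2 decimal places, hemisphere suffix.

29° 54.18′ S, 145° 46.19′ W

Latitude is negative → S; |value| = 29.902990
φ: fractional part 0.902990 → 54.1794 minutes
Longitude is negative → W; |value| = 145.769750
λ: minutes = (145.769750 − 145) × 60 = 46.1850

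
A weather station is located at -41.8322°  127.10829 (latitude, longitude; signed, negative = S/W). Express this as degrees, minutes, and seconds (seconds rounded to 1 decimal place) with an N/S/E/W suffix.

Latitude is negative → S; |value| = 41.832200
Lat: 0.832200° → 49.93200′; 0.93200 × 60 = 55.920″
Lon: whole degrees 127; 6.49740′ → 6′ and 29.844″

41°49′55.9″ S, 127°06′29.8″ E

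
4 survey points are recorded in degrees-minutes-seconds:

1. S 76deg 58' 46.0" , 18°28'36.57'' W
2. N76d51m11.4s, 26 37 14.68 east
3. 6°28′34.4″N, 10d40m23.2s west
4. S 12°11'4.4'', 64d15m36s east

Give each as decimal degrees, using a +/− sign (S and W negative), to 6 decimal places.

1. -76.979444, -18.476825
2. 76.853167, 26.620744
3. 6.476222, -10.673111
4. -12.184556, 64.260000

Point 1:
  φ: 76° + 58/60 + 46/3600 = 76 + 0.966667 + 0.012778 = 76.9794444
  hemisphere S, so the sign is −
  Longitude: 28′ + 36.57″ = 28.60950′; 18 + 28.60950/60 = 18.4768250
  W → negative
Point 2:
  φ: 76° + 51/60 + 11.4/3600 = 76 + 0.850000 + 0.003167 = 76.8531667
  N ⇒ keep positive
  λ: 26° + 37/60 + 14.68/3600 = 26 + 0.616667 + 0.004078 = 26.6207444
  E → positive
Point 3:
  φ: 6 + 28/60 + 34.4/3600 = 6.4762222
  N → positive
  Lon: 10° + 40/60 + 23.2/3600 = 10 + 0.666667 + 0.006444 = 10.6731111
  W → negative
Point 4:
  φ: 12° + 11/60 + 4.4/3600 = 12 + 0.183333 + 0.001222 = 12.1845556
  S ⇒ negate
  λ: 15′ + 36″ = 15.60000′; 64 + 15.60000/60 = 64.2600000
  E ⇒ keep positive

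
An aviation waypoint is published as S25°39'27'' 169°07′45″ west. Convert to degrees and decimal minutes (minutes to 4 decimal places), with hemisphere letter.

25° 39.4500′ S, 169° 7.7500′ W

φ: seconds/60 = 0.45000; minutes = 39 + 0.45000 = 39.450000
Lon: 7 + 45/60 = 7.750000′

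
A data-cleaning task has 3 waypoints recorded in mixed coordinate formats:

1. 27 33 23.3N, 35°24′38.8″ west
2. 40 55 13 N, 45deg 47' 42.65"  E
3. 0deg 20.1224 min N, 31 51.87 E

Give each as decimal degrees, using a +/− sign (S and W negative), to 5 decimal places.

Point 1:
  φ: 27° + 33/60 + 23.3/3600 = 27 + 0.550000 + 0.006472 = 27.556472
  N → positive
  λ: 35° + 24/60 + 38.8/3600 = 35 + 0.400000 + 0.010778 = 35.410778
  W ⇒ negate
Point 2:
  φ: 40 + 55/60 + 13/3600 = 40.920278
  N → positive
  Lon: 45 + 47/60 + 42.65/3600 = 45.795181
  E → positive
Point 3:
  Latitude: 0 + 20.1224/60 = 0.335373
  N → positive
  Longitude: 31 + 51.87/60 = 31.864500
  E → positive

1. 27.55647, -35.41078
2. 40.92028, 45.79518
3. 0.33537, 31.86450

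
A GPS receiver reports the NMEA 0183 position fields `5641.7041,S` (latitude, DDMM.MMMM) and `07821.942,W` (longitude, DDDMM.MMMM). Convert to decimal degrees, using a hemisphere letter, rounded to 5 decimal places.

56.69507° S, 78.36570° W

φ: split at 2 digits → 56° and 41.7041′; 56 + 41.7041/60 = 56.695068
λ: split at 3 digits → 078° and 21.942′; 78 + 21.942/60 = 78.365700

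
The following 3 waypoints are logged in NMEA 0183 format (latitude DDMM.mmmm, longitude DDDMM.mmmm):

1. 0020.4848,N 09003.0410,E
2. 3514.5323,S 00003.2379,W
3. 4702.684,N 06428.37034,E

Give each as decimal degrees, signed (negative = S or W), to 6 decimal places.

1. 0.341413, 90.050683
2. -35.242205, -0.053965
3. 47.044733, 64.472839

Point 1:
  Latitude: degrees = first 2 digits = 0, minutes = 20.4848; 0 + 20.4848/60 = 0.3414133
  N ⇒ keep positive
  λ: split at 3 digits → 090° and 3.041′; 90 + 3.041/60 = 90.0506833
  E → positive
Point 2:
  Latitude: split at 2 digits → 35° and 14.5323′; 35 + 14.5323/60 = 35.2422050
  hemisphere S, so the sign is −
  Lon: degrees = first 3 digits = 0, minutes = 3.2379; 0 + 3.2379/60 = 0.0539650
  hemisphere W, so the sign is −
Point 3:
  φ: split at 2 digits → 47° and 2.684′; 47 + 2.684/60 = 47.0447333
  N ⇒ keep positive
  λ: split at 3 digits → 064° and 28.37034′; 64 + 28.37034/60 = 64.4728390
  E ⇒ keep positive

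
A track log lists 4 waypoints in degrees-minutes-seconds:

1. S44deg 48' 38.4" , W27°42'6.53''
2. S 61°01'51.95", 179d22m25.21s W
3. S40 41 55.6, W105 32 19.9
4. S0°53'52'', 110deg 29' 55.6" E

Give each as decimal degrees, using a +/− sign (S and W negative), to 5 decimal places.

1. -44.81067, -27.70181
2. -61.03110, -179.37367
3. -40.69878, -105.53886
4. -0.89778, 110.49878

Point 1:
  φ: 44° + 48/60 + 38.4/3600 = 44 + 0.800000 + 0.010667 = 44.810667
  S ⇒ negate
  Lon: 42′ + 6.53″ = 42.10883′; 27 + 42.10883/60 = 27.701814
  hemisphere W, so the sign is −
Point 2:
  Latitude: 61° + 1/60 + 51.95/3600 = 61 + 0.016667 + 0.014431 = 61.031097
  S ⇒ negate
  λ: 22′ + 25.21″ = 22.42017′; 179 + 22.42017/60 = 179.373669
  W ⇒ negate
Point 3:
  Lat: 40 + 41/60 + 55.6/3600 = 40.698778
  S → negative
  λ: 32′ + 19.9″ = 32.33167′; 105 + 32.33167/60 = 105.538861
  hemisphere W, so the sign is −
Point 4:
  φ: 0° + 53/60 + 52/3600 = 0 + 0.883333 + 0.014444 = 0.897778
  S ⇒ negate
  Longitude: 110 + 29/60 + 55.6/3600 = 110.498778
  E → positive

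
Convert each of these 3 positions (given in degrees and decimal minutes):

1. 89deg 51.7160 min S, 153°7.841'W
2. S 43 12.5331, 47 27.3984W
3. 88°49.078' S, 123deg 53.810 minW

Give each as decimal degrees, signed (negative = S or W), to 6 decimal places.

Point 1:
  Lat: 51.716′ = 0.861933°; total 89.8619333
  hemisphere S, so the sign is −
  Lon: 7.841′ = 0.130683°; total 153.1306833
  W ⇒ negate
Point 2:
  Latitude: 43 + 12.5331/60 = 43.2088850
  S → negative
  λ: 47 + 27.3984/60 = 47.4566400
  W → negative
Point 3:
  Latitude: 49.078′ = 0.817967°; total 88.8179667
  hemisphere S, so the sign is −
  λ: 53.81′ = 0.896833°; total 123.8968333
  hemisphere W, so the sign is −

1. -89.861933, -153.130683
2. -43.208885, -47.456640
3. -88.817967, -123.896833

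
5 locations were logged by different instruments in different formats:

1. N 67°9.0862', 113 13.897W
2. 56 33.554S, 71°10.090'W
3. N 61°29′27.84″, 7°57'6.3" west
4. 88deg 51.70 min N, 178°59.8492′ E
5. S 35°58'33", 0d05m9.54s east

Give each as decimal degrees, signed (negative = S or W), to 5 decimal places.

1. 67.15144, -113.23162
2. -56.55923, -71.16817
3. 61.49107, -7.95175
4. 88.86167, 178.99749
5. -35.97583, 0.08598

Point 1:
  Lat: 9.0862′ = 0.151437°; total 67.151437
  N → positive
  λ: 13.897′ = 0.231617°; total 113.231617
  hemisphere W, so the sign is −
Point 2:
  φ: 33.554′ = 0.559233°; total 56.559233
  hemisphere S, so the sign is −
  Longitude: 71 + 10.09/60 = 71.168167
  W → negative
Point 3:
  φ: 29′ + 27.84″ = 29.46400′; 61 + 29.46400/60 = 61.491067
  N → positive
  Lon: 7° + 57/60 + 6.3/3600 = 7 + 0.950000 + 0.001750 = 7.951750
  hemisphere W, so the sign is −
Point 4:
  Lat: 88 + 51.7/60 = 88.861667
  N ⇒ keep positive
  λ: 59.8492′ = 0.997487°; total 178.997487
  E ⇒ keep positive
Point 5:
  Lat: 58′ + 33″ = 58.55000′; 35 + 58.55000/60 = 35.975833
  S → negative
  Lon: 0° + 5/60 + 9.54/3600 = 0 + 0.083333 + 0.002650 = 0.085983
  E ⇒ keep positive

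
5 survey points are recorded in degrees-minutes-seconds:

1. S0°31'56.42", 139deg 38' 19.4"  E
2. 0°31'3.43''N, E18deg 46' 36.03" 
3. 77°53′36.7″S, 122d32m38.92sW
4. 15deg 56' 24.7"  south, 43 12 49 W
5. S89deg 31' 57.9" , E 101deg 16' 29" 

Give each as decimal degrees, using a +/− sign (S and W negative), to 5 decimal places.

Point 1:
  Lat: 0° + 31/60 + 56.42/3600 = 0 + 0.516667 + 0.015672 = 0.532339
  S → negative
  Lon: 38′ + 19.4″ = 38.32333′; 139 + 38.32333/60 = 139.638722
  E → positive
Point 2:
  Latitude: 31′ + 3.43″ = 31.05717′; 0 + 31.05717/60 = 0.517619
  N ⇒ keep positive
  λ: 18° + 46/60 + 36.03/3600 = 18 + 0.766667 + 0.010008 = 18.776675
  E ⇒ keep positive
Point 3:
  Latitude: 77 + 53/60 + 36.7/3600 = 77.893528
  S → negative
  λ: 32′ + 38.92″ = 32.64867′; 122 + 32.64867/60 = 122.544144
  W ⇒ negate
Point 4:
  Latitude: 56′ + 24.7″ = 56.41167′; 15 + 56.41167/60 = 15.940194
  hemisphere S, so the sign is −
  λ: 12′ + 49″ = 12.81667′; 43 + 12.81667/60 = 43.213611
  W ⇒ negate
Point 5:
  Latitude: 31′ + 57.9″ = 31.96500′; 89 + 31.96500/60 = 89.532750
  S → negative
  λ: 101 + 16/60 + 29/3600 = 101.274722
  E → positive

1. -0.53234, 139.63872
2. 0.51762, 18.77668
3. -77.89353, -122.54414
4. -15.94019, -43.21361
5. -89.53275, 101.27472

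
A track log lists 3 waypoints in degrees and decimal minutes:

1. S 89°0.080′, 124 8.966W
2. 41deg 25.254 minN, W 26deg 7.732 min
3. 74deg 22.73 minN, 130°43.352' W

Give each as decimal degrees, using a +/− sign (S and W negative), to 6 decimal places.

1. -89.001333, -124.149433
2. 41.420900, -26.128867
3. 74.378833, -130.722533

Point 1:
  Latitude: 89 + 0.08/60 = 89.0013333
  S → negative
  Lon: 124 + 8.966/60 = 124.1494333
  W → negative
Point 2:
  Latitude: 25.254′ = 0.420900°; total 41.4209000
  N ⇒ keep positive
  λ: 26 + 7.732/60 = 26.1288667
  W → negative
Point 3:
  Lat: 22.73′ = 0.378833°; total 74.3788333
  N → positive
  λ: 130 + 43.352/60 = 130.7225333
  W ⇒ negate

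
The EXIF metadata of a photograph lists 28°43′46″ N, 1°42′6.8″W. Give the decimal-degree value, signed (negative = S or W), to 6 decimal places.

Lat: 28 + 43/60 + 46/3600 = 28.7294444
N ⇒ keep positive
λ: 1° + 42/60 + 6.8/3600 = 1 + 0.700000 + 0.001889 = 1.7018889
W ⇒ negate

28.729444, -1.701889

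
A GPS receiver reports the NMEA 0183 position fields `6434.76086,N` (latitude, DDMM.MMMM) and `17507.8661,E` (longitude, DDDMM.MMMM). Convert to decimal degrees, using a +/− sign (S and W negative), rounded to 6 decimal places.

64.579348, 175.131102

Lat: degrees = first 2 digits = 64, minutes = 34.76086; 64 + 34.76086/60 = 64.5793477
N ⇒ keep positive
λ: split at 3 digits → 175° and 7.8661′; 175 + 7.8661/60 = 175.1311017
E → positive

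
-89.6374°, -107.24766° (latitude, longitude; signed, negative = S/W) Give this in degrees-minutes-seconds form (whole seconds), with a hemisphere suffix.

89°38′15″ S, 107°14′52″ W

Latitude is negative → S; |value| = 89.637400
φ: 0.637400° → 38.24400′; 0.24400 × 60 = 14.64″
Longitude is negative → W; |value| = 107.247660
Longitude: 0.247660 × 60 = 14.85960′ → 14′, remainder × 60 = 51.58″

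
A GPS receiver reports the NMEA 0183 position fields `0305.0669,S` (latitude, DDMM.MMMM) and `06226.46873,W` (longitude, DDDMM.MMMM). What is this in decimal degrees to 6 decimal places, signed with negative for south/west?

Lat: degrees = first 2 digits = 3, minutes = 5.0669; 3 + 5.0669/60 = 3.0844483
S ⇒ negate
Longitude: degrees = first 3 digits = 62, minutes = 26.46873; 62 + 26.46873/60 = 62.4411455
W ⇒ negate

-3.084448, -62.441146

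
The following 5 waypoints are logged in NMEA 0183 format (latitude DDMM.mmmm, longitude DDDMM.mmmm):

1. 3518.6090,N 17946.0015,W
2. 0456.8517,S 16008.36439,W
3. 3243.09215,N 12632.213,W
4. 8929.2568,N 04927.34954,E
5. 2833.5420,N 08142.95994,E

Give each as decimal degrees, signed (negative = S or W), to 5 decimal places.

Point 1:
  Latitude: split at 2 digits → 35° and 18.609′; 35 + 18.609/60 = 35.310150
  N → positive
  Longitude: split at 3 digits → 179° and 46.0015′; 179 + 46.0015/60 = 179.766692
  hemisphere W, so the sign is −
Point 2:
  Latitude: split at 2 digits → 04° and 56.8517′; 4 + 56.8517/60 = 4.947528
  S ⇒ negate
  λ: degrees = first 3 digits = 160, minutes = 8.36439; 160 + 8.36439/60 = 160.139407
  W → negative
Point 3:
  φ: split at 2 digits → 32° and 43.09215′; 32 + 43.09215/60 = 32.718203
  N → positive
  Lon: split at 3 digits → 126° and 32.213′; 126 + 32.213/60 = 126.536883
  W → negative
Point 4:
  Lat: split at 2 digits → 89° and 29.2568′; 89 + 29.2568/60 = 89.487613
  N → positive
  λ: degrees = first 3 digits = 49, minutes = 27.34954; 49 + 27.34954/60 = 49.455826
  E ⇒ keep positive
Point 5:
  Latitude: degrees = first 2 digits = 28, minutes = 33.542; 28 + 33.542/60 = 28.559033
  N → positive
  Lon: degrees = first 3 digits = 81, minutes = 42.95994; 81 + 42.95994/60 = 81.715999
  E ⇒ keep positive

1. 35.31015, -179.76669
2. -4.94753, -160.13941
3. 32.71820, -126.53688
4. 89.48761, 49.45583
5. 28.55903, 81.71600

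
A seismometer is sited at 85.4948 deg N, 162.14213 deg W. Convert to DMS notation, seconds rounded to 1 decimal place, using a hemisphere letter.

Latitude: 0.494800° → 29.68800′; 0.68800 × 60 = 41.280″
Lon: 0.142130 × 60 = 8.52780′ → 8′, remainder × 60 = 31.668″

85°29′41.3″ N, 162°08′31.7″ W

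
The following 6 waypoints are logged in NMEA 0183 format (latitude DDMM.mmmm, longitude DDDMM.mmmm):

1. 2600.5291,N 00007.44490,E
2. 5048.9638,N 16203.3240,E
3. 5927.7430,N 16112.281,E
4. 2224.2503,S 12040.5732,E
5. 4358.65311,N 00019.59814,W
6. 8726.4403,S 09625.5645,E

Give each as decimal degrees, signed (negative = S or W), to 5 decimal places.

Point 1:
  Latitude: split at 2 digits → 26° and 0.5291′; 26 + 0.5291/60 = 26.008818
  N ⇒ keep positive
  Lon: split at 3 digits → 000° and 7.4449′; 0 + 7.4449/60 = 0.124082
  E → positive
Point 2:
  φ: degrees = first 2 digits = 50, minutes = 48.9638; 50 + 48.9638/60 = 50.816063
  N ⇒ keep positive
  Longitude: split at 3 digits → 162° and 3.324′; 162 + 3.324/60 = 162.055400
  E ⇒ keep positive
Point 3:
  Latitude: split at 2 digits → 59° and 27.743′; 59 + 27.743/60 = 59.462383
  N → positive
  λ: split at 3 digits → 161° and 12.281′; 161 + 12.281/60 = 161.204683
  E ⇒ keep positive
Point 4:
  Lat: degrees = first 2 digits = 22, minutes = 24.2503; 22 + 24.2503/60 = 22.404172
  S → negative
  Lon: degrees = first 3 digits = 120, minutes = 40.5732; 120 + 40.5732/60 = 120.676220
  E → positive
Point 5:
  Lat: split at 2 digits → 43° and 58.65311′; 43 + 58.65311/60 = 43.977552
  N ⇒ keep positive
  Longitude: split at 3 digits → 000° and 19.59814′; 0 + 19.59814/60 = 0.326636
  hemisphere W, so the sign is −
Point 6:
  φ: split at 2 digits → 87° and 26.4403′; 87 + 26.4403/60 = 87.440672
  hemisphere S, so the sign is −
  Longitude: degrees = first 3 digits = 96, minutes = 25.5645; 96 + 25.5645/60 = 96.426075
  E ⇒ keep positive

1. 26.00882, 0.12408
2. 50.81606, 162.05540
3. 59.46238, 161.20468
4. -22.40417, 120.67622
5. 43.97755, -0.32664
6. -87.44067, 96.42608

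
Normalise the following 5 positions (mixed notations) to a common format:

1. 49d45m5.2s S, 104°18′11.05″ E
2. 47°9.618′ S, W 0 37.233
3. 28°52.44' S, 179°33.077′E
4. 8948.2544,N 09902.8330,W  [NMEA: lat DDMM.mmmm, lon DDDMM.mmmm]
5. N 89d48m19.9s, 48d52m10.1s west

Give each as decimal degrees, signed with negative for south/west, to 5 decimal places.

1. -49.75144, 104.30307
2. -47.16030, -0.62055
3. -28.87400, 179.55128
4. 89.80424, -99.04722
5. 89.80553, -48.86947

Point 1:
  φ: 45′ + 5.2″ = 45.08667′; 49 + 45.08667/60 = 49.751444
  hemisphere S, so the sign is −
  Longitude: 104 + 18/60 + 11.05/3600 = 104.303069
  E → positive
Point 2:
  Latitude: 9.618′ = 0.160300°; total 47.160300
  S → negative
  λ: 37.233′ = 0.620550°; total 0.620550
  W ⇒ negate
Point 3:
  Latitude: 52.44′ = 0.874000°; total 28.874000
  S → negative
  Longitude: 179 + 33.077/60 = 179.551283
  E → positive
Point 4:
  Lat: split at 2 digits → 89° and 48.2544′; 89 + 48.2544/60 = 89.804240
  N ⇒ keep positive
  Lon: split at 3 digits → 099° and 2.833′; 99 + 2.833/60 = 99.047217
  W ⇒ negate
Point 5:
  Lat: 48′ + 19.9″ = 48.33167′; 89 + 48.33167/60 = 89.805528
  N ⇒ keep positive
  Longitude: 48° + 52/60 + 10.1/3600 = 48 + 0.866667 + 0.002806 = 48.869472
  W → negative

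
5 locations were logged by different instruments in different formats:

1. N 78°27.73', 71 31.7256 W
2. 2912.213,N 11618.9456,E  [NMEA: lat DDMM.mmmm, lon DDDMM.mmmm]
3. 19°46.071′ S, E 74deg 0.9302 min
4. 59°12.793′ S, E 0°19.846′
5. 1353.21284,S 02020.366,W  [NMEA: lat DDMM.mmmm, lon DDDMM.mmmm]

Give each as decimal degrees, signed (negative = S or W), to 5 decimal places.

1. 78.46217, -71.52876
2. 29.20355, 116.31576
3. -19.76785, 74.01550
4. -59.21322, 0.33077
5. -13.88688, -20.33943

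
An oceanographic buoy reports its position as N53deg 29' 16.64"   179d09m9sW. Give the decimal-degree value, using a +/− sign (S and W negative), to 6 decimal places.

Latitude: 29′ + 16.64″ = 29.27733′; 53 + 29.27733/60 = 53.4879556
N ⇒ keep positive
Longitude: 179 + 9/60 + 9/3600 = 179.1525000
W → negative

53.487956, -179.152500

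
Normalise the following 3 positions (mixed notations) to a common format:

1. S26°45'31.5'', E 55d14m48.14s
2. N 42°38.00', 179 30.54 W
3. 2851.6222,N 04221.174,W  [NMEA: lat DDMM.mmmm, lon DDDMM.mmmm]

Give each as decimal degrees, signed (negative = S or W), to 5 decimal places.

Point 1:
  Latitude: 45′ + 31.5″ = 45.52500′; 26 + 45.52500/60 = 26.758750
  S ⇒ negate
  Longitude: 55 + 14/60 + 48.14/3600 = 55.246706
  E ⇒ keep positive
Point 2:
  Latitude: 38′ = 0.633333°; total 42.633333
  N ⇒ keep positive
  λ: 30.54′ = 0.509000°; total 179.509000
  hemisphere W, so the sign is −
Point 3:
  φ: degrees = first 2 digits = 28, minutes = 51.6222; 28 + 51.6222/60 = 28.860370
  N ⇒ keep positive
  Lon: split at 3 digits → 042° and 21.174′; 42 + 21.174/60 = 42.352900
  W → negative

1. -26.75875, 55.24671
2. 42.63333, -179.50900
3. 28.86037, -42.35290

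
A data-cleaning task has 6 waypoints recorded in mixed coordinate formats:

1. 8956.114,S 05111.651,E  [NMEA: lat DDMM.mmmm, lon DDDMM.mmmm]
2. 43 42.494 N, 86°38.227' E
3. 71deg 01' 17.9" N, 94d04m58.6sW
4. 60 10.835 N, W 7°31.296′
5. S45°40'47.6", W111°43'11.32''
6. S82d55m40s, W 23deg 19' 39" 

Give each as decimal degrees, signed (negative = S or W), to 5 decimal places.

1. -89.93523, 51.19418
2. 43.70823, 86.63712
3. 71.02164, -94.08294
4. 60.18058, -7.52160
5. -45.67989, -111.71981
6. -82.92778, -23.32750

Point 1:
  φ: degrees = first 2 digits = 89, minutes = 56.114; 89 + 56.114/60 = 89.935233
  S → negative
  Lon: degrees = first 3 digits = 51, minutes = 11.651; 51 + 11.651/60 = 51.194183
  E ⇒ keep positive
Point 2:
  φ: 43 + 42.494/60 = 43.708233
  N → positive
  Longitude: 38.227′ = 0.637117°; total 86.637117
  E ⇒ keep positive
Point 3:
  Lat: 71 + 1/60 + 17.9/3600 = 71.021639
  N → positive
  λ: 94° + 4/60 + 58.6/3600 = 94 + 0.066667 + 0.016278 = 94.082944
  hemisphere W, so the sign is −
Point 4:
  Lat: 10.835′ = 0.180583°; total 60.180583
  N → positive
  Longitude: 31.296′ = 0.521600°; total 7.521600
  hemisphere W, so the sign is −
Point 5:
  Latitude: 45 + 40/60 + 47.6/3600 = 45.679889
  hemisphere S, so the sign is −
  Lon: 43′ + 11.32″ = 43.18867′; 111 + 43.18867/60 = 111.719811
  W ⇒ negate
Point 6:
  Latitude: 82 + 55/60 + 40/3600 = 82.927778
  hemisphere S, so the sign is −
  λ: 19′ + 39″ = 19.65000′; 23 + 19.65000/60 = 23.327500
  hemisphere W, so the sign is −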